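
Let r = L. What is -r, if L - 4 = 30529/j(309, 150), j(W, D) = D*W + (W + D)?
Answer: -217765/46809 ≈ -4.6522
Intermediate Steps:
j(W, D) = D + W + D*W (j(W, D) = D*W + (D + W) = D + W + D*W)
L = 217765/46809 (L = 4 + 30529/(150 + 309 + 150*309) = 4 + 30529/(150 + 309 + 46350) = 4 + 30529/46809 = 217765/46809 ≈ 4.6522)
r = 217765/46809 ≈ 4.6522
-r = -1*217765/46809 = -217765/46809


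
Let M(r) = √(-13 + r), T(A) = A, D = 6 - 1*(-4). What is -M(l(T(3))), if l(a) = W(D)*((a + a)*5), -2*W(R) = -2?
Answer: -√17 ≈ -4.1231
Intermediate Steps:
D = 10 (D = 6 + 4 = 10)
W(R) = 1 (W(R) = -½*(-2) = 1)
l(a) = 10*a (l(a) = 1*((a + a)*5) = 1*((2*a)*5) = 1*(10*a) = 10*a)
-M(l(T(3))) = -√(-13 + 10*3) = -√(-13 + 30) = -√17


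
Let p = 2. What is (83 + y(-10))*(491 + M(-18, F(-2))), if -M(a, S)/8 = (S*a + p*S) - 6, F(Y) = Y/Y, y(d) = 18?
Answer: 67367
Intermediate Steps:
F(Y) = 1
M(a, S) = 48 - 16*S - 8*S*a (M(a, S) = -8*((S*a + 2*S) - 6) = -8*((2*S + S*a) - 6) = -8*(-6 + 2*S + S*a) = 48 - 16*S - 8*S*a)
(83 + y(-10))*(491 + M(-18, F(-2))) = (83 + 18)*(491 + (48 - 16*1 - 8*1*(-18))) = 101*(491 + (48 - 16 + 144)) = 101*(491 + 176) = 101*667 = 67367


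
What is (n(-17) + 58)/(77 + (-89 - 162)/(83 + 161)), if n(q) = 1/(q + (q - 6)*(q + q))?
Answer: 10826524/14180805 ≈ 0.76346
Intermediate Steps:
n(q) = 1/(q + 2*q*(-6 + q)) (n(q) = 1/(q + (-6 + q)*(2*q)) = 1/(q + 2*q*(-6 + q)))
(n(-17) + 58)/(77 + (-89 - 162)/(83 + 161)) = (1/((-17)*(-11 + 2*(-17))) + 58)/(77 + (-89 - 162)/(83 + 161)) = (-1/(17*(-11 - 34)) + 58)/(77 - 251/244) = (-1/17/(-45) + 58)/(77 - 251*1/244) = (-1/17*(-1/45) + 58)/(77 - 251/244) = (1/765 + 58)/(18537/244) = (44371/765)*(244/18537) = 10826524/14180805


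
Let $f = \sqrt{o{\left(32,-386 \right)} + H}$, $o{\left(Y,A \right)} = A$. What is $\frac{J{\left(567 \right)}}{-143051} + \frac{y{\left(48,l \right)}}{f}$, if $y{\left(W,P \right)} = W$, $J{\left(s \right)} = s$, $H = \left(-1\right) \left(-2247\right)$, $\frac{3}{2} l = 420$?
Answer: $- \frac{567}{143051} + \frac{48 \sqrt{1861}}{1861} \approx 1.1087$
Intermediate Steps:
$l = 280$ ($l = \frac{2}{3} \cdot 420 = 280$)
$H = 2247$
$f = \sqrt{1861}$ ($f = \sqrt{-386 + 2247} = \sqrt{1861} \approx 43.139$)
$\frac{J{\left(567 \right)}}{-143051} + \frac{y{\left(48,l \right)}}{f} = \frac{567}{-143051} + \frac{48}{\sqrt{1861}} = 567 \left(- \frac{1}{143051}\right) + 48 \frac{\sqrt{1861}}{1861} = - \frac{567}{143051} + \frac{48 \sqrt{1861}}{1861}$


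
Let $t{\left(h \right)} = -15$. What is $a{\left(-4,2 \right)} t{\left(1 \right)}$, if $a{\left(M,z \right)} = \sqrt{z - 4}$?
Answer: $- 15 i \sqrt{2} \approx - 21.213 i$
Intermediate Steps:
$a{\left(M,z \right)} = \sqrt{-4 + z}$
$a{\left(-4,2 \right)} t{\left(1 \right)} = \sqrt{-4 + 2} \left(-15\right) = \sqrt{-2} \left(-15\right) = i \sqrt{2} \left(-15\right) = - 15 i \sqrt{2}$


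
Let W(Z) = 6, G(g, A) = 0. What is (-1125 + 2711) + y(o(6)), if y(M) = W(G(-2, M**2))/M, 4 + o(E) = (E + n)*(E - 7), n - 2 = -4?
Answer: 6341/4 ≈ 1585.3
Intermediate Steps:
n = -2 (n = 2 - 4 = -2)
o(E) = -4 + (-7 + E)*(-2 + E) (o(E) = -4 + (E - 2)*(E - 7) = -4 + (-2 + E)*(-7 + E) = -4 + (-7 + E)*(-2 + E))
y(M) = 6/M
(-1125 + 2711) + y(o(6)) = (-1125 + 2711) + 6/(10 + 6**2 - 9*6) = 1586 + 6/(10 + 36 - 54) = 1586 + 6/(-8) = 1586 + 6*(-1/8) = 1586 - 3/4 = 6341/4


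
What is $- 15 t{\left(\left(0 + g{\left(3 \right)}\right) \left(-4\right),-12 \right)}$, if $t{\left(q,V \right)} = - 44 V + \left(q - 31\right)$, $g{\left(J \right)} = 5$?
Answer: $-7155$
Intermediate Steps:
$t{\left(q,V \right)} = -31 + q - 44 V$ ($t{\left(q,V \right)} = - 44 V + \left(-31 + q\right) = -31 + q - 44 V$)
$- 15 t{\left(\left(0 + g{\left(3 \right)}\right) \left(-4\right),-12 \right)} = - 15 \left(-31 + \left(0 + 5\right) \left(-4\right) - -528\right) = - 15 \left(-31 + 5 \left(-4\right) + 528\right) = - 15 \left(-31 - 20 + 528\right) = \left(-15\right) 477 = -7155$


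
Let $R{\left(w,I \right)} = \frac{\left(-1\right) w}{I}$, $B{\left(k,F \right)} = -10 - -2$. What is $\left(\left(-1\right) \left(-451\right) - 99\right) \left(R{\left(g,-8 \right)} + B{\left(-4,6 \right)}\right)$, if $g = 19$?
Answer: $-1980$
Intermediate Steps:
$B{\left(k,F \right)} = -8$ ($B{\left(k,F \right)} = -10 + 2 = -8$)
$R{\left(w,I \right)} = - \frac{w}{I}$
$\left(\left(-1\right) \left(-451\right) - 99\right) \left(R{\left(g,-8 \right)} + B{\left(-4,6 \right)}\right) = \left(\left(-1\right) \left(-451\right) - 99\right) \left(\left(-1\right) 19 \frac{1}{-8} - 8\right) = \left(451 - 99\right) \left(\left(-1\right) 19 \left(- \frac{1}{8}\right) - 8\right) = 352 \left(\frac{19}{8} - 8\right) = 352 \left(- \frac{45}{8}\right) = -1980$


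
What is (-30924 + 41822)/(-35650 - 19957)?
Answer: -10898/55607 ≈ -0.19598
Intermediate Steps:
(-30924 + 41822)/(-35650 - 19957) = 10898/(-55607) = 10898*(-1/55607) = -10898/55607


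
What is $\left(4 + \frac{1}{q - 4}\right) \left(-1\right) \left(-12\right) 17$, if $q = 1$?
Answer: $748$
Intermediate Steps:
$\left(4 + \frac{1}{q - 4}\right) \left(-1\right) \left(-12\right) 17 = \left(4 + \frac{1}{1 - 4}\right) \left(-1\right) \left(-12\right) 17 = \left(4 + \frac{1}{-3}\right) \left(-1\right) \left(-12\right) 17 = \left(4 - \frac{1}{3}\right) \left(-1\right) \left(-12\right) 17 = \frac{11}{3} \left(-1\right) \left(-12\right) 17 = \left(- \frac{11}{3}\right) \left(-12\right) 17 = 44 \cdot 17 = 748$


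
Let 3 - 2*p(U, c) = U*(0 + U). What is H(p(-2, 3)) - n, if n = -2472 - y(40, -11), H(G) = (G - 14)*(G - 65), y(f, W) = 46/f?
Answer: 34229/10 ≈ 3422.9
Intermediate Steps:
p(U, c) = 3/2 - U**2/2 (p(U, c) = 3/2 - U*(0 + U)/2 = 3/2 - U*U/2 = 3/2 - U**2/2)
H(G) = (-65 + G)*(-14 + G) (H(G) = (-14 + G)*(-65 + G) = (-65 + G)*(-14 + G))
n = -49463/20 (n = -2472 - 46/40 = -2472 - 1*23/20 = -2472 - 23/20 = -49463/20 ≈ -2473.1)
H(p(-2, 3)) - n = (910 + (3/2 - 1/2*(-2)**2)**2 - 79*(3/2 - 1/2*(-2)**2)) - 1*(-49463/20) = (910 + (3/2 - 1/2*4)**2 - 79*(3/2 - 1/2*4)) + 49463/20 = (910 + (3/2 - 2)**2 - 79*(3/2 - 2)) + 49463/20 = (910 + (-1/2)**2 - 79*(-1/2)) + 49463/20 = (910 + 1/4 + 79/2) + 49463/20 = 3799/4 + 49463/20 = 34229/10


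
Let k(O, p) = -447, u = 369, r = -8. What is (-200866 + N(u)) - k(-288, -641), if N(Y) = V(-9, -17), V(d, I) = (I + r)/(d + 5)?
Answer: -801651/4 ≈ -2.0041e+5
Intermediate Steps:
V(d, I) = (-8 + I)/(5 + d) (V(d, I) = (I - 8)/(d + 5) = (-8 + I)/(5 + d))
N(Y) = 25/4 (N(Y) = (-8 - 17)/(5 - 9) = -25/(-4) = -1/4*(-25) = 25/4)
(-200866 + N(u)) - k(-288, -641) = (-200866 + 25/4) - 1*(-447) = -803439/4 + 447 = -801651/4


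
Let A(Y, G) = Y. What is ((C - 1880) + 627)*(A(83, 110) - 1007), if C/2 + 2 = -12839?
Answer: 24887940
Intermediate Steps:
C = -25682 (C = -4 + 2*(-12839) = -4 - 25678 = -25682)
((C - 1880) + 627)*(A(83, 110) - 1007) = ((-25682 - 1880) + 627)*(83 - 1007) = (-27562 + 627)*(-924) = -26935*(-924) = 24887940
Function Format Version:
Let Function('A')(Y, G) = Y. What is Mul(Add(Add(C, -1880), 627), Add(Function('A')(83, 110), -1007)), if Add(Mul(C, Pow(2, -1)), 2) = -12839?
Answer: 24887940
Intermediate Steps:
C = -25682 (C = Add(-4, Mul(2, -12839)) = Add(-4, -25678) = -25682)
Mul(Add(Add(C, -1880), 627), Add(Function('A')(83, 110), -1007)) = Mul(Add(Add(-25682, -1880), 627), Add(83, -1007)) = Mul(Add(-27562, 627), -924) = Mul(-26935, -924) = 24887940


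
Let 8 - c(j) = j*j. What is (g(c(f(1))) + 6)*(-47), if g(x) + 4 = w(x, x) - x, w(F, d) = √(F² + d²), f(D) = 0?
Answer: 282 - 376*√2 ≈ -249.74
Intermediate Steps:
c(j) = 8 - j² (c(j) = 8 - j*j = 8 - j²)
g(x) = -4 - x + √2*√(x²) (g(x) = -4 + (√(x² + x²) - x) = -4 + (√(2*x²) - x) = -4 + (√2*√(x²) - x) = -4 + (-x + √2*√(x²)) = -4 - x + √2*√(x²))
(g(c(f(1))) + 6)*(-47) = ((-4 - (8 - 1*0²) + √2*√((8 - 1*0²)²)) + 6)*(-47) = ((-4 - (8 - 1*0) + √2*√((8 - 1*0)²)) + 6)*(-47) = ((-4 - (8 + 0) + √2*√((8 + 0)²)) + 6)*(-47) = ((-4 - 1*8 + √2*√(8²)) + 6)*(-47) = ((-4 - 8 + √2*√64) + 6)*(-47) = ((-4 - 8 + √2*8) + 6)*(-47) = ((-4 - 8 + 8*√2) + 6)*(-47) = ((-12 + 8*√2) + 6)*(-47) = (-6 + 8*√2)*(-47) = 282 - 376*√2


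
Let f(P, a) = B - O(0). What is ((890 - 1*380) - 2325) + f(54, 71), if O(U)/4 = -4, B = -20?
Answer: -1819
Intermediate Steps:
O(U) = -16 (O(U) = 4*(-4) = -16)
f(P, a) = -4 (f(P, a) = -20 - 1*(-16) = -20 + 16 = -4)
((890 - 1*380) - 2325) + f(54, 71) = ((890 - 1*380) - 2325) - 4 = ((890 - 380) - 2325) - 4 = (510 - 2325) - 4 = -1815 - 4 = -1819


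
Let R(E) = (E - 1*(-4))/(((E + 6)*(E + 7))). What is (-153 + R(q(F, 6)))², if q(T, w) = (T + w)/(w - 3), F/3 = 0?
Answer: 3367225/144 ≈ 23384.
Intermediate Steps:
F = 0 (F = 3*0 = 0)
q(T, w) = (T + w)/(-3 + w)
R(E) = (4 + E)/((6 + E)*(7 + E)) (R(E) = (E + 4)/(((6 + E)*(7 + E))) = (4 + E)*(1/((6 + E)*(7 + E))) = (4 + E)/((6 + E)*(7 + E)))
(-153 + R(q(F, 6)))² = (-153 + (4 + (0 + 6)/(-3 + 6))/(42 + ((0 + 6)/(-3 + 6))² + 13*((0 + 6)/(-3 + 6))))² = (-153 + (4 + 6/3)/(42 + (6/3)² + 13*(6/3)))² = (-153 + (4 + (⅓)*6)/(42 + ((⅓)*6)² + 13*((⅓)*6)))² = (-153 + (4 + 2)/(42 + 2² + 13*2))² = (-153 + 6/(42 + 4 + 26))² = (-153 + 6/72)² = (-153 + (1/72)*6)² = (-153 + 1/12)² = (-1835/12)² = 3367225/144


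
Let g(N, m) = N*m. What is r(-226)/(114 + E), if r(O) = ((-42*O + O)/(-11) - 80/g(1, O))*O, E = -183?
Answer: -2093236/759 ≈ -2757.9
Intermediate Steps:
r(O) = O*(-80/O + 41*O/11) (r(O) = ((-42*O + O)/(-11) - 80/O)*O = (-41*O*(-1/11) - 80/O)*O = (41*O/11 - 80/O)*O = (-80/O + 41*O/11)*O = O*(-80/O + 41*O/11))
r(-226)/(114 + E) = (-80 + (41/11)*(-226)²)/(114 - 183) = (-80 + (41/11)*51076)/(-69) = -(-80 + 2094116/11)/69 = -1/69*2093236/11 = -2093236/759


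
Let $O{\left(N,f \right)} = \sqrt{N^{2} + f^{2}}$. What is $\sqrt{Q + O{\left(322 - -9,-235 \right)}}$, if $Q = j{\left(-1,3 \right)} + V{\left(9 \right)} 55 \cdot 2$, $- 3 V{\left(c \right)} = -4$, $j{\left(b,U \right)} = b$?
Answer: $\frac{\sqrt{1311 + 9 \sqrt{164786}}}{3} \approx 23.486$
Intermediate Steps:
$V{\left(c \right)} = \frac{4}{3}$ ($V{\left(c \right)} = \left(- \frac{1}{3}\right) \left(-4\right) = \frac{4}{3}$)
$Q = \frac{437}{3}$ ($Q = -1 + \frac{4 \cdot 55 \cdot 2}{3} = -1 + \frac{4}{3} \cdot 110 = -1 + \frac{440}{3} = \frac{437}{3} \approx 145.67$)
$\sqrt{Q + O{\left(322 - -9,-235 \right)}} = \sqrt{\frac{437}{3} + \sqrt{\left(322 - -9\right)^{2} + \left(-235\right)^{2}}} = \sqrt{\frac{437}{3} + \sqrt{\left(322 + 9\right)^{2} + 55225}} = \sqrt{\frac{437}{3} + \sqrt{331^{2} + 55225}} = \sqrt{\frac{437}{3} + \sqrt{109561 + 55225}} = \sqrt{\frac{437}{3} + \sqrt{164786}}$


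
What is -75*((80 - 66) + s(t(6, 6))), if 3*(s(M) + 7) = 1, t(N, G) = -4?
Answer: -550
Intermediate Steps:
s(M) = -20/3 (s(M) = -7 + (1/3)*1 = -7 + 1/3 = -20/3)
-75*((80 - 66) + s(t(6, 6))) = -75*((80 - 66) - 20/3) = -75*(14 - 20/3) = -75*22/3 = -550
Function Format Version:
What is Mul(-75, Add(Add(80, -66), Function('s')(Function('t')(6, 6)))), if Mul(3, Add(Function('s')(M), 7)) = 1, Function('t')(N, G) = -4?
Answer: -550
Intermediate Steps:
Function('s')(M) = Rational(-20, 3) (Function('s')(M) = Add(-7, Mul(Rational(1, 3), 1)) = Add(-7, Rational(1, 3)) = Rational(-20, 3))
Mul(-75, Add(Add(80, -66), Function('s')(Function('t')(6, 6)))) = Mul(-75, Add(Add(80, -66), Rational(-20, 3))) = Mul(-75, Add(14, Rational(-20, 3))) = Mul(-75, Rational(22, 3)) = -550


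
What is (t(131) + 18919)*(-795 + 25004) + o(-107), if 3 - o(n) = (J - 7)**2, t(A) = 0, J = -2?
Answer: 458009993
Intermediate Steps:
o(n) = -78 (o(n) = 3 - (-2 - 7)**2 = 3 - 1*(-9)**2 = 3 - 1*81 = 3 - 81 = -78)
(t(131) + 18919)*(-795 + 25004) + o(-107) = (0 + 18919)*(-795 + 25004) - 78 = 18919*24209 - 78 = 458010071 - 78 = 458009993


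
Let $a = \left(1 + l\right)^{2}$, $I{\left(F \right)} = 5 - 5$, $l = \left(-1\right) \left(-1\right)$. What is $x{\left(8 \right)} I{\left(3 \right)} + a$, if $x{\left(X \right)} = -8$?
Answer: $4$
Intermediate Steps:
$l = 1$
$I{\left(F \right)} = 0$
$a = 4$ ($a = \left(1 + 1\right)^{2} = 2^{2} = 4$)
$x{\left(8 \right)} I{\left(3 \right)} + a = \left(-8\right) 0 + 4 = 0 + 4 = 4$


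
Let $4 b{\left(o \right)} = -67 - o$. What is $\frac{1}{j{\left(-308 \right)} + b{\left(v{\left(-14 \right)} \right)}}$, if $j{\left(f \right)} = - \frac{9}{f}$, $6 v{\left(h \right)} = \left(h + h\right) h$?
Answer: $- \frac{462}{15271} \approx -0.030253$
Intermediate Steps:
$v{\left(h \right)} = \frac{h^{2}}{3}$ ($v{\left(h \right)} = \frac{\left(h + h\right) h}{6} = \frac{2 h h}{6} = \frac{2 h^{2}}{6} = \frac{h^{2}}{3}$)
$b{\left(o \right)} = - \frac{67}{4} - \frac{o}{4}$ ($b{\left(o \right)} = \frac{-67 - o}{4} = - \frac{67}{4} - \frac{o}{4}$)
$\frac{1}{j{\left(-308 \right)} + b{\left(v{\left(-14 \right)} \right)}} = \frac{1}{- \frac{9}{-308} - \left(\frac{67}{4} + \frac{\frac{1}{3} \left(-14\right)^{2}}{4}\right)} = \frac{1}{\left(-9\right) \left(- \frac{1}{308}\right) - \left(\frac{67}{4} + \frac{\frac{1}{3} \cdot 196}{4}\right)} = \frac{1}{\frac{9}{308} - \frac{397}{12}} = \frac{1}{- \frac{15271}{462}} = - \frac{462}{15271}$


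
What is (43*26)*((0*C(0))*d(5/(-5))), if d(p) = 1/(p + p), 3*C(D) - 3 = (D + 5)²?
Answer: 0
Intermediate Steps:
C(D) = 1 + (5 + D)²/3 (C(D) = 1 + (D + 5)²/3 = 1 + (5 + D)²/3)
d(p) = 1/(2*p)
(43*26)*((0*C(0))*d(5/(-5))) = (43*26)*((0*(1 + (5 + 0)²/3))*(1/(2*((5/(-5)))))) = 1118*((0*(1 + (⅓)*5²))*(1/(2*((5*(-⅕)))))) = 1118*((0*(1 + (⅓)*25))*((½)/(-1))) = 1118*((0*(1 + 25/3))*((½)*(-1))) = 1118*((0*(28/3))*(-½)) = 1118*(0*(-½)) = 1118*0 = 0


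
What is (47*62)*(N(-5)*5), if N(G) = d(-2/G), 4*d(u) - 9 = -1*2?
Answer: 50995/2 ≈ 25498.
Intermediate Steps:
d(u) = 7/4 (d(u) = 9/4 + (-1*2)/4 = 9/4 + (¼)*(-2) = 9/4 - ½ = 7/4)
N(G) = 7/4
(47*62)*(N(-5)*5) = (47*62)*((7/4)*5) = 2914*(35/4) = 50995/2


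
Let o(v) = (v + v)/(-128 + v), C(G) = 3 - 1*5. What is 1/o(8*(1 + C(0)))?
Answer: 17/2 ≈ 8.5000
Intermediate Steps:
C(G) = -2 (C(G) = 3 - 5 = -2)
o(v) = 2*v/(-128 + v) (o(v) = (2*v)/(-128 + v) = 2*v/(-128 + v))
1/o(8*(1 + C(0))) = 1/(2*(8*(1 - 2))/(-128 + 8*(1 - 2))) = 1/(2*(8*(-1))/(-128 + 8*(-1))) = 1/(2*(-8)/(-128 - 8)) = 1/(2*(-8)/(-136)) = 1/(2*(-8)*(-1/136)) = 1/(2/17) = 17/2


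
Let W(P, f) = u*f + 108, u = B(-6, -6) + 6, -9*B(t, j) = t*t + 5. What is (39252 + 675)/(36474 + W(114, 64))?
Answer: 359343/330070 ≈ 1.0887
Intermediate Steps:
B(t, j) = -5/9 - t²/9 (B(t, j) = -(t*t + 5)/9 = -(t² + 5)/9 = -(5 + t²)/9 = -5/9 - t²/9)
u = 13/9 (u = (-5/9 - ⅑*(-6)²) + 6 = (-5/9 - ⅑*36) + 6 = (-5/9 - 4) + 6 = -41/9 + 6 = 13/9 ≈ 1.4444)
W(P, f) = 108 + 13*f/9 (W(P, f) = 13*f/9 + 108 = 108 + 13*f/9)
(39252 + 675)/(36474 + W(114, 64)) = (39252 + 675)/(36474 + (108 + (13/9)*64)) = 39927/(36474 + (108 + 832/9)) = 39927/(36474 + 1804/9) = 39927/(330070/9) = 39927*(9/330070) = 359343/330070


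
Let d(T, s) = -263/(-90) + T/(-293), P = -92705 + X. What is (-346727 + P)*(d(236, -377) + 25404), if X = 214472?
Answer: -15071404390304/2637 ≈ -5.7154e+9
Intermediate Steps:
P = 121767 (P = -92705 + 214472 = 121767)
d(T, s) = 263/90 - T/293 (d(T, s) = -263*(-1/90) + T*(-1/293) = 263/90 - T/293)
(-346727 + P)*(d(236, -377) + 25404) = (-346727 + 121767)*((263/90 - 1/293*236) + 25404) = -224960*((263/90 - 236/293) + 25404) = -224960*(55819/26370 + 25404) = -224960*669959299/26370 = -15071404390304/2637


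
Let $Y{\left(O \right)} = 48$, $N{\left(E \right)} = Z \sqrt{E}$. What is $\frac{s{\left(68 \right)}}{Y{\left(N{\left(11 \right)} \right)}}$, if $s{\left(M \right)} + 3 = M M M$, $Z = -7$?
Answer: $\frac{314429}{48} \approx 6550.6$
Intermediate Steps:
$N{\left(E \right)} = - 7 \sqrt{E}$
$s{\left(M \right)} = -3 + M^{3}$ ($s{\left(M \right)} = -3 + M M M = -3 + M^{2} M = -3 + M^{3}$)
$\frac{s{\left(68 \right)}}{Y{\left(N{\left(11 \right)} \right)}} = \frac{-3 + 68^{3}}{48} = \left(-3 + 314432\right) \frac{1}{48} = 314429 \cdot \frac{1}{48} = \frac{314429}{48}$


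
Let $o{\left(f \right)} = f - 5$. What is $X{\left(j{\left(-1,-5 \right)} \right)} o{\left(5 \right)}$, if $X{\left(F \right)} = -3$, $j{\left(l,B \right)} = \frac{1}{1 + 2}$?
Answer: $0$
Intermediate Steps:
$o{\left(f \right)} = -5 + f$ ($o{\left(f \right)} = f - 5 = -5 + f$)
$j{\left(l,B \right)} = \frac{1}{3}$
$X{\left(j{\left(-1,-5 \right)} \right)} o{\left(5 \right)} = - 3 \left(-5 + 5\right) = \left(-3\right) 0 = 0$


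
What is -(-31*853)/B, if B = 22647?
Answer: 26443/22647 ≈ 1.1676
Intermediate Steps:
-(-31*853)/B = -(-31*853)/22647 = -(-26443)/22647 = -1*(-26443/22647) = 26443/22647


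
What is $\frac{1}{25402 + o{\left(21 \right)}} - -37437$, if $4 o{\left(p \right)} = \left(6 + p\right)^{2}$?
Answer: $\frac{3831190273}{102337} \approx 37437.0$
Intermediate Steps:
$o{\left(p \right)} = \frac{\left(6 + p\right)^{2}}{4}$
$\frac{1}{25402 + o{\left(21 \right)}} - -37437 = \frac{1}{25402 + \frac{\left(6 + 21\right)^{2}}{4}} - -37437 = \frac{1}{25402 + \frac{27^{2}}{4}} + 37437 = \frac{1}{25402 + \frac{1}{4} \cdot 729} + 37437 = \frac{1}{25402 + \frac{729}{4}} + 37437 = \frac{1}{\frac{102337}{4}} + 37437 = \frac{4}{102337} + 37437 = \frac{3831190273}{102337}$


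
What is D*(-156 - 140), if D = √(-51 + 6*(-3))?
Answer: -296*I*√69 ≈ -2458.8*I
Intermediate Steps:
D = I*√69 (D = √(-51 - 18) = √(-69) = I*√69 ≈ 8.3066*I)
D*(-156 - 140) = (I*√69)*(-156 - 140) = (I*√69)*(-296) = -296*I*√69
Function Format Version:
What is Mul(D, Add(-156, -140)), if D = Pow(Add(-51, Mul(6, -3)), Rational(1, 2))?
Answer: Mul(-296, I, Pow(69, Rational(1, 2))) ≈ Mul(-2458.8, I)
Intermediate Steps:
D = Mul(I, Pow(69, Rational(1, 2))) (D = Pow(Add(-51, -18), Rational(1, 2)) = Pow(-69, Rational(1, 2)) = Mul(I, Pow(69, Rational(1, 2))) ≈ Mul(8.3066, I))
Mul(D, Add(-156, -140)) = Mul(Mul(I, Pow(69, Rational(1, 2))), Add(-156, -140)) = Mul(Mul(I, Pow(69, Rational(1, 2))), -296) = Mul(-296, I, Pow(69, Rational(1, 2)))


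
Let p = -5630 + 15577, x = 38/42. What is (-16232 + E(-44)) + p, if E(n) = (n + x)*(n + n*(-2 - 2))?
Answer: -83815/7 ≈ -11974.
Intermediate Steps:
x = 19/21 (x = 38*(1/42) = 19/21 ≈ 0.90476)
p = 9947
E(n) = -3*n*(19/21 + n) (E(n) = (n + 19/21)*(n + n*(-2 - 2)) = (19/21 + n)*(n + n*(-4)) = (19/21 + n)*(n - 4*n) = (19/21 + n)*(-3*n) = -3*n*(19/21 + n))
(-16232 + E(-44)) + p = (-16232 - ⅐*(-44)*(19 + 21*(-44))) + 9947 = (-16232 - ⅐*(-44)*(19 - 924)) + 9947 = (-16232 - ⅐*(-44)*(-905)) + 9947 = (-16232 - 39820/7) + 9947 = -153444/7 + 9947 = -83815/7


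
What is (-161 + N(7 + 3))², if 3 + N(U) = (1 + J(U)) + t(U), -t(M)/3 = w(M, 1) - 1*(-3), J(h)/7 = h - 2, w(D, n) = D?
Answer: 21316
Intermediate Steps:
J(h) = -14 + 7*h (J(h) = 7*(h - 2) = 7*(-2 + h) = -14 + 7*h)
t(M) = -9 - 3*M (t(M) = -3*(M - 1*(-3)) = -3*(M + 3) = -3*(3 + M) = -9 - 3*M)
N(U) = -25 + 4*U (N(U) = -3 + ((1 + (-14 + 7*U)) + (-9 - 3*U)) = -3 + ((-13 + 7*U) + (-9 - 3*U)) = -3 + (-22 + 4*U) = -25 + 4*U)
(-161 + N(7 + 3))² = (-161 + (-25 + 4*(7 + 3)))² = (-161 + (-25 + 4*10))² = (-161 + (-25 + 40))² = (-161 + 15)² = (-146)² = 21316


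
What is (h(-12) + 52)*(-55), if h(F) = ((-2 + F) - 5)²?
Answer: -22715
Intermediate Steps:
h(F) = (-7 + F)²
(h(-12) + 52)*(-55) = ((-7 - 12)² + 52)*(-55) = ((-19)² + 52)*(-55) = (361 + 52)*(-55) = 413*(-55) = -22715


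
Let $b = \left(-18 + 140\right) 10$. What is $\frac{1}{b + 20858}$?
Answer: $\frac{1}{22078} \approx 4.5294 \cdot 10^{-5}$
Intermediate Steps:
$b = 1220$ ($b = 122 \cdot 10 = 1220$)
$\frac{1}{b + 20858} = \frac{1}{1220 + 20858} = \frac{1}{22078}$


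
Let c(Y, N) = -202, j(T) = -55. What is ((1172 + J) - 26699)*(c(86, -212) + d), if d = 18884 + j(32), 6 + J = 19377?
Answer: -114667812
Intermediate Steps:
J = 19371 (J = -6 + 19377 = 19371)
d = 18829 (d = 18884 - 55 = 18829)
((1172 + J) - 26699)*(c(86, -212) + d) = ((1172 + 19371) - 26699)*(-202 + 18829) = (20543 - 26699)*18627 = -6156*18627 = -114667812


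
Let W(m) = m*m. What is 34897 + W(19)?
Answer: 35258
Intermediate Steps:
W(m) = m²
34897 + W(19) = 34897 + 19² = 34897 + 361 = 35258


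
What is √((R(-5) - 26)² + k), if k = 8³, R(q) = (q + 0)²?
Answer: 3*√57 ≈ 22.650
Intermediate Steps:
R(q) = q²
k = 512
√((R(-5) - 26)² + k) = √(((-5)² - 26)² + 512) = √((25 - 26)² + 512) = √((-1)² + 512) = √(1 + 512) = √513 = 3*√57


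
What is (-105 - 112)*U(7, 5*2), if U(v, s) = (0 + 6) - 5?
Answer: -217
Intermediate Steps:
U(v, s) = 1 (U(v, s) = 6 - 5 = 1)
(-105 - 112)*U(7, 5*2) = (-105 - 112)*1 = -217*1 = -217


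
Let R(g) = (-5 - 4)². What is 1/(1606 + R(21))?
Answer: 1/1687 ≈ 0.00059277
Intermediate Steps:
R(g) = 81 (R(g) = (-9)² = 81)
1/(1606 + R(21)) = 1/(1606 + 81) = 1/1687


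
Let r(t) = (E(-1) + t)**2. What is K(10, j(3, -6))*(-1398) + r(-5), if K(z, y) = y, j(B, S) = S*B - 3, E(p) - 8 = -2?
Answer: 29359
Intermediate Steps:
E(p) = 6 (E(p) = 8 - 2 = 6)
j(B, S) = -3 + B*S (j(B, S) = B*S - 3 = -3 + B*S)
r(t) = (6 + t)**2
K(10, j(3, -6))*(-1398) + r(-5) = (-3 + 3*(-6))*(-1398) + (6 - 5)**2 = (-3 - 18)*(-1398) + 1**2 = -21*(-1398) + 1 = 29358 + 1 = 29359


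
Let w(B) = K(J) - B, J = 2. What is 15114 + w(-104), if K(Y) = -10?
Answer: 15208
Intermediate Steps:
w(B) = -10 - B
15114 + w(-104) = 15114 + (-10 - 1*(-104)) = 15114 + (-10 + 104) = 15114 + 94 = 15208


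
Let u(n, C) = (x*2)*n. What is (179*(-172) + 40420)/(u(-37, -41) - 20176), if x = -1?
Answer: -4816/10051 ≈ -0.47916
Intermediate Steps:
u(n, C) = -2*n (u(n, C) = (-1*2)*n = -2*n)
(179*(-172) + 40420)/(u(-37, -41) - 20176) = (179*(-172) + 40420)/(-2*(-37) - 20176) = (-30788 + 40420)/(74 - 20176) = 9632/(-20102) = 9632*(-1/20102) = -4816/10051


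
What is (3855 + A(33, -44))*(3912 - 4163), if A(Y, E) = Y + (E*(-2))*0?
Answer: -975888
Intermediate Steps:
A(Y, E) = Y (A(Y, E) = Y - 2*E*0 = Y + 0 = Y)
(3855 + A(33, -44))*(3912 - 4163) = (3855 + 33)*(3912 - 4163) = 3888*(-251) = -975888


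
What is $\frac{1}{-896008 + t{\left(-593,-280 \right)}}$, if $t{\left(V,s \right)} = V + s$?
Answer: $- \frac{1}{896881} \approx -1.115 \cdot 10^{-6}$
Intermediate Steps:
$\frac{1}{-896008 + t{\left(-593,-280 \right)}} = \frac{1}{-896008 - 873} = \frac{1}{-896881} = - \frac{1}{896881}$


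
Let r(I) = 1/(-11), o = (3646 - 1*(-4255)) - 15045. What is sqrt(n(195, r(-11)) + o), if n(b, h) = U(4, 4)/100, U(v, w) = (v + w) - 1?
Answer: 3*I*sqrt(79377)/10 ≈ 84.522*I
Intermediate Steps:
o = -7144 (o = (3646 + 4255) - 15045 = 7901 - 15045 = -7144)
U(v, w) = -1 + v + w
r(I) = -1/11
n(b, h) = 7/100 (n(b, h) = (-1 + 4 + 4)/100 = 7*(1/100) = 7/100)
sqrt(n(195, r(-11)) + o) = sqrt(7/100 - 7144) = sqrt(-714393/100) = 3*I*sqrt(79377)/10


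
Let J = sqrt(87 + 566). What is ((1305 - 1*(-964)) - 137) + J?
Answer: 2132 + sqrt(653) ≈ 2157.6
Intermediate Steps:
J = sqrt(653) ≈ 25.554
((1305 - 1*(-964)) - 137) + J = ((1305 - 1*(-964)) - 137) + sqrt(653) = ((1305 + 964) - 137) + sqrt(653) = (2269 - 137) + sqrt(653) = 2132 + sqrt(653)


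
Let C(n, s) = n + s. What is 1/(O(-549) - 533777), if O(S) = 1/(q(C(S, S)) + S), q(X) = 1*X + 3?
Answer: -1644/877529389 ≈ -1.8734e-6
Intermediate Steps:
q(X) = 3 + X (q(X) = X + 3 = 3 + X)
O(S) = 1/(3 + 3*S) (O(S) = 1/((3 + (S + S)) + S) = 1/((3 + 2*S) + S) = 1/(3 + 3*S))
1/(O(-549) - 533777) = 1/(1/(3*(1 - 549)) - 533777) = 1/((⅓)/(-548) - 533777) = 1/((⅓)*(-1/548) - 533777) = 1/(-1/1644 - 533777) = 1/(-877529389/1644) = -1644/877529389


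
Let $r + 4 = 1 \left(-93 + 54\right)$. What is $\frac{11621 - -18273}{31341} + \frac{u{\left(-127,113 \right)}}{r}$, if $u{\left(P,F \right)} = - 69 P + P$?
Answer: $- \frac{269375434}{1347663} \approx -199.88$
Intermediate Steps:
$r = -43$ ($r = -4 + 1 \left(-93 + 54\right) = -4 + 1 \left(-39\right) = -4 - 39 = -43$)
$u{\left(P,F \right)} = - 68 P$
$\frac{11621 - -18273}{31341} + \frac{u{\left(-127,113 \right)}}{r} = \frac{11621 - -18273}{31341} + \frac{\left(-68\right) \left(-127\right)}{-43} = \left(11621 + 18273\right) \frac{1}{31341} + 8636 \left(- \frac{1}{43}\right) = 29894 \cdot \frac{1}{31341} - \frac{8636}{43} = \frac{29894}{31341} - \frac{8636}{43} = - \frac{269375434}{1347663}$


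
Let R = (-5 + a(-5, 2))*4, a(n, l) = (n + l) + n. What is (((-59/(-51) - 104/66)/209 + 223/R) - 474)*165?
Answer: -14580560495/184756 ≈ -78918.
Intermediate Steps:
a(n, l) = l + 2*n (a(n, l) = (l + n) + n = l + 2*n)
R = -52 (R = (-5 + (2 + 2*(-5)))*4 = (-5 + (2 - 10))*4 = (-5 - 8)*4 = -13*4 = -52)
(((-59/(-51) - 104/66)/209 + 223/R) - 474)*165 = (((-59/(-51) - 104/66)/209 + 223/(-52)) - 474)*165 = (((-59*(-1/51) - 104*1/66)*(1/209) + 223*(-1/52)) - 474)*165 = (((59/51 - 52/33)*(1/209) - 223/52) - 474)*165 = ((-235/561*1/209 - 223/52) - 474)*165 = ((-235/117249 - 223/52) - 474)*165 = (-26158747/6096948 - 474)*165 = -2916112099/6096948*165 = -14580560495/184756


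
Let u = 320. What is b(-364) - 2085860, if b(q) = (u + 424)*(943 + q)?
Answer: -1655084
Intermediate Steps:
b(q) = 701592 + 744*q (b(q) = (320 + 424)*(943 + q) = 744*(943 + q) = 701592 + 744*q)
b(-364) - 2085860 = (701592 + 744*(-364)) - 2085860 = (701592 - 270816) - 2085860 = 430776 - 2085860 = -1655084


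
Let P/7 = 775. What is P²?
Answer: 29430625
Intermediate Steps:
P = 5425 (P = 7*775 = 5425)
P² = 5425² = 29430625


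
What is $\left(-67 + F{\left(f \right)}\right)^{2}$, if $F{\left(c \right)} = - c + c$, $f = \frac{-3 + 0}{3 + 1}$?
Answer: $4489$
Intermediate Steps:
$f = - \frac{3}{4} \approx -0.75$
$F{\left(c \right)} = 0$
$\left(-67 + F{\left(f \right)}\right)^{2} = \left(-67 + 0\right)^{2} = \left(-67\right)^{2} = 4489$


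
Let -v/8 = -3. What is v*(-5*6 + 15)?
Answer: -360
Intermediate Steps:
v = 24 (v = -8*(-3) = 24)
v*(-5*6 + 15) = 24*(-5*6 + 15) = 24*(-1*30 + 15) = 24*(-30 + 15) = 24*(-15) = -360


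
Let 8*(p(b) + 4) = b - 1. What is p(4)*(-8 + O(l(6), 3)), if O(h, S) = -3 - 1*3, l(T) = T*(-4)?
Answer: 203/4 ≈ 50.750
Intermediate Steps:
p(b) = -33/8 + b/8 (p(b) = -4 + (b - 1)/8 = -4 + (-1 + b)/8 = -4 + (-⅛ + b/8) = -33/8 + b/8)
l(T) = -4*T
O(h, S) = -6 (O(h, S) = -3 - 3 = -6)
p(4)*(-8 + O(l(6), 3)) = (-33/8 + (⅛)*4)*(-8 - 6) = (-33/8 + ½)*(-14) = -29/8*(-14) = 203/4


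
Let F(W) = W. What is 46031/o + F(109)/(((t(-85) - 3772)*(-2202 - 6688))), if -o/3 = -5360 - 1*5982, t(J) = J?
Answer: 394587059866/291677081745 ≈ 1.3528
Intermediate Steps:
o = 34026 (o = -3*(-5360 - 1*5982) = -3*(-5360 - 5982) = -3*(-11342) = 34026)
46031/o + F(109)/(((t(-85) - 3772)*(-2202 - 6688))) = 46031/34026 + 109/(((-85 - 3772)*(-2202 - 6688))) = 46031*(1/34026) + 109/((-3857*(-8890))) = 46031/34026 + 109/34288730 = 394587059866/291677081745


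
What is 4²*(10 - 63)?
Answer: -848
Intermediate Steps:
4²*(10 - 63) = 16*(-53) = -848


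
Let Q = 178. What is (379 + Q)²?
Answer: 310249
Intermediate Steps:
(379 + Q)² = (379 + 178)² = 557² = 310249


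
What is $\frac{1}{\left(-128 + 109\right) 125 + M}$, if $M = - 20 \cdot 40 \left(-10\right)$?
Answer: $\frac{1}{5625} \approx 0.00017778$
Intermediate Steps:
$M = 8000$ ($M = \left(-20\right) \left(-400\right) = 8000$)
$\frac{1}{\left(-128 + 109\right) 125 + M} = \frac{1}{\left(-128 + 109\right) 125 + 8000} = \frac{1}{\left(-19\right) 125 + 8000} = \frac{1}{-2375 + 8000} = \frac{1}{5625}$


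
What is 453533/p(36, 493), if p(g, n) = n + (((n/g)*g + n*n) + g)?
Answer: 453533/244071 ≈ 1.8582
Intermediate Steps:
p(g, n) = g + n² + 2*n (p(g, n) = n + ((n + n²) + g) = n + (g + n + n²) = g + n² + 2*n)
453533/p(36, 493) = 453533/(36 + 493² + 2*493) = 453533/(36 + 243049 + 986) = 453533/244071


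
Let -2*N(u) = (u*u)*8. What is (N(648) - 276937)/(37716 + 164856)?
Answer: -1956553/202572 ≈ -9.6586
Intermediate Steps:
N(u) = -4*u² (N(u) = -u*u*8/2 = -u²*8/2 = -4*u²)
(N(648) - 276937)/(37716 + 164856) = (-4*648² - 276937)/(37716 + 164856) = (-4*419904 - 276937)/202572 = (-1679616 - 276937)*(1/202572) = -1956553*1/202572 = -1956553/202572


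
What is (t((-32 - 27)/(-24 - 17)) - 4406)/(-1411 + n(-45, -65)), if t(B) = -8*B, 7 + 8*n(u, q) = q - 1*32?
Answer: 90559/29192 ≈ 3.1022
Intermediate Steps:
n(u, q) = -39/8 + q/8 (n(u, q) = -7/8 + (q - 1*32)/8 = -7/8 + (q - 32)/8 = -7/8 + (-32 + q)/8 = -7/8 + (-4 + q/8) = -39/8 + q/8)
(t((-32 - 27)/(-24 - 17)) - 4406)/(-1411 + n(-45, -65)) = (-8*(-32 - 27)/(-24 - 17) - 4406)/(-1411 + (-39/8 + (⅛)*(-65))) = (-(-472)/(-41) - 4406)/(-1411 + (-39/8 - 65/8)) = (-(-472)*(-1)/41 - 4406)/(-1411 - 13) = (-8*59/41 - 4406)/(-1424) = (-472/41 - 4406)*(-1/1424) = -181118/41*(-1/1424) = 90559/29192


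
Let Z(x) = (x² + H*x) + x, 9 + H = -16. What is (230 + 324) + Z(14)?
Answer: 414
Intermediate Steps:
H = -25 (H = -9 - 16 = -25)
Z(x) = x² - 24*x (Z(x) = (x² - 25*x) + x = x² - 24*x)
(230 + 324) + Z(14) = (230 + 324) + 14*(-24 + 14) = 554 + 14*(-10) = 554 - 140 = 414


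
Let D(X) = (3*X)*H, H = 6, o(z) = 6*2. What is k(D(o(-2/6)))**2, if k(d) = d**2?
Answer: 2176782336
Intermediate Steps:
o(z) = 12
D(X) = 18*X (D(X) = (3*X)*6 = 18*X)
k(D(o(-2/6)))**2 = ((18*12)**2)**2 = (216**2)**2 = 46656**2 = 2176782336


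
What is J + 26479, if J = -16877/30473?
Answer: 806877690/30473 ≈ 26478.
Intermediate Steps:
J = -16877/30473 (J = -16877*1/30473 = -16877/30473 ≈ -0.55383)
J + 26479 = -16877/30473 + 26479 = 806877690/30473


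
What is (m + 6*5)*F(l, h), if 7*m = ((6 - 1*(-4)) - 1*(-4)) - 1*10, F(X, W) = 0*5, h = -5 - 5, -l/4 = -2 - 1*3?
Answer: 0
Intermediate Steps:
l = 20 (l = -4*(-2 - 1*3) = -4*(-2 - 3) = -4*(-5) = 20)
h = -10
F(X, W) = 0
m = 4/7 (m = (((6 - 1*(-4)) - 1*(-4)) - 1*10)/7 = (((6 + 4) + 4) - 10)/7 = ((10 + 4) - 10)/7 = (14 - 10)/7 = (1/7)*4 = 4/7 ≈ 0.57143)
(m + 6*5)*F(l, h) = (4/7 + 6*5)*0 = (4/7 + 30)*0 = (214/7)*0 = 0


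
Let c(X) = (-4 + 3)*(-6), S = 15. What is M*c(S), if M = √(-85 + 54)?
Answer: 6*I*√31 ≈ 33.407*I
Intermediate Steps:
M = I*√31 (M = √(-31) = I*√31 ≈ 5.5678*I)
c(X) = 6 (c(X) = -1*(-6) = 6)
M*c(S) = (I*√31)*6 = 6*I*√31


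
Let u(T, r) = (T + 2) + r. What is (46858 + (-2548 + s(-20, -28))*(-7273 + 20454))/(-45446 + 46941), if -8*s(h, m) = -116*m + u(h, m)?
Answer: -11942777/460 ≈ -25963.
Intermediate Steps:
u(T, r) = 2 + T + r (u(T, r) = (2 + T) + r = 2 + T + r)
s(h, m) = -1/4 - h/8 + 115*m/8 (s(h, m) = -(-116*m + (2 + h + m))/8 = -(2 + h - 115*m)/8 = -1/4 - h/8 + 115*m/8)
(46858 + (-2548 + s(-20, -28))*(-7273 + 20454))/(-45446 + 46941) = (46858 + (-2548 + (-1/4 - 1/8*(-20) + (115/8)*(-28)))*(-7273 + 20454))/(-45446 + 46941) = (46858 + (-2548 + (-1/4 + 5/2 - 805/2))*13181)/1495 = (46858 + (-2548 - 1601/4)*13181)*(1/1495) = (46858 - 11793/4*13181)*(1/1495) = (46858 - 155443533/4)*(1/1495) = -155256101/4*1/1495 = -11942777/460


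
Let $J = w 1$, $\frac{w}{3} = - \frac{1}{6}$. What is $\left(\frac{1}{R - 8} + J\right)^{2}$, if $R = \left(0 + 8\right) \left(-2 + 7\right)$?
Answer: $\frac{225}{1024} \approx 0.21973$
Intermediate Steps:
$w = - \frac{1}{2}$ ($w = 3 \left(- \frac{1}{6}\right) = - \frac{1}{2} \approx -0.5$)
$R = 40$ ($R = 8 \cdot 5 = 40$)
$J = - \frac{1}{2}$ ($J = \left(- \frac{1}{2}\right) 1 = - \frac{1}{2} \approx -0.5$)
$\left(\frac{1}{R - 8} + J\right)^{2} = \left(\frac{1}{40 - 8} - \frac{1}{2}\right)^{2} = \left(\frac{1}{32} - \frac{1}{2}\right)^{2} = \left(- \frac{15}{32}\right)^{2} = \frac{225}{1024}$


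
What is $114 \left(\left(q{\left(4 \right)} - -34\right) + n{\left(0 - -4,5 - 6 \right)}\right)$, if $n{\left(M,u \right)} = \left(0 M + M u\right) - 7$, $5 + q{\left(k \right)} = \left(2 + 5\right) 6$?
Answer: $6840$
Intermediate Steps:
$q{\left(k \right)} = 37$ ($q{\left(k \right)} = -5 + \left(2 + 5\right) 6 = -5 + 7 \cdot 6 = -5 + 42 = 37$)
$n{\left(M,u \right)} = -7 + M u$ ($n{\left(M,u \right)} = \left(0 + M u\right) - 7 = M u - 7 = -7 + M u$)
$114 \left(\left(q{\left(4 \right)} - -34\right) + n{\left(0 - -4,5 - 6 \right)}\right) = 114 \left(\left(37 - -34\right) - \left(7 - \left(0 - -4\right) \left(5 - 6\right)\right)\right) = 114 \left(\left(37 + 34\right) - \left(7 - \left(0 + 4\right) \left(-1\right)\right)\right) = 114 \left(71 + \left(-7 + 4 \left(-1\right)\right)\right) = 114 \left(71 - 11\right) = 114 \cdot 60 = 6840$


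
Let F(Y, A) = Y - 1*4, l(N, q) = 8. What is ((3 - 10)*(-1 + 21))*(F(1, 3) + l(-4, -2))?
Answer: -700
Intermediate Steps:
F(Y, A) = -4 + Y (F(Y, A) = Y - 4 = -4 + Y)
((3 - 10)*(-1 + 21))*(F(1, 3) + l(-4, -2)) = ((3 - 10)*(-1 + 21))*((-4 + 1) + 8) = (-7*20)*(-3 + 8) = -140*5 = -700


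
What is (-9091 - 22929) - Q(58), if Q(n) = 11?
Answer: -32031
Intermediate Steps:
(-9091 - 22929) - Q(58) = (-9091 - 22929) - 1*11 = -32020 - 11 = -32031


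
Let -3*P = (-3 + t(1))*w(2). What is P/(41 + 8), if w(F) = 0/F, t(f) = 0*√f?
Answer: 0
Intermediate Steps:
t(f) = 0
w(F) = 0
P = 0 (P = -(-3 + 0)*0/3 = -(-1)*0 = -⅓*0 = 0)
P/(41 + 8) = 0/(41 + 8) = 0/49 = 0*(1/49) = 0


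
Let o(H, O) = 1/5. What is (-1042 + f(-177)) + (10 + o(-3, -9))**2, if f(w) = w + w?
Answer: -32299/25 ≈ -1292.0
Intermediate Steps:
o(H, O) = 1/5
f(w) = 2*w
(-1042 + f(-177)) + (10 + o(-3, -9))**2 = (-1042 + 2*(-177)) + (10 + 1/5)**2 = (-1042 - 354) + (51/5)**2 = -1396 + 2601/25 = -32299/25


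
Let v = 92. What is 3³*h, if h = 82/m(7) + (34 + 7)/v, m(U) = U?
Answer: 211437/644 ≈ 328.32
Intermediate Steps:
h = 7831/644 (h = 82/7 + (34 + 7)/92 = 82*(⅐) + 41*(1/92) = 82/7 + 41/92 = 7831/644 ≈ 12.160)
3³*h = 3³*(7831/644) = 27*(7831/644) = 211437/644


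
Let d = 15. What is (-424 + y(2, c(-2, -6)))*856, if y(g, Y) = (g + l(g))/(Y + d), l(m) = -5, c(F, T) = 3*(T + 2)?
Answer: -363800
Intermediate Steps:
c(F, T) = 6 + 3*T (c(F, T) = 3*(2 + T) = 6 + 3*T)
y(g, Y) = (-5 + g)/(15 + Y) (y(g, Y) = (g - 5)/(Y + 15) = (-5 + g)/(15 + Y))
(-424 + y(2, c(-2, -6)))*856 = (-424 + (-5 + 2)/(15 + (6 + 3*(-6))))*856 = (-424 - 3/(15 + (6 - 18)))*856 = (-424 - 3/(15 - 12))*856 = (-424 - 3/3)*856 = (-424 + (⅓)*(-3))*856 = (-424 - 1)*856 = -425*856 = -363800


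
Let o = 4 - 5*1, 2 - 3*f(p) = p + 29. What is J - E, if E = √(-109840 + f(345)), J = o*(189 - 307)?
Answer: 118 - 2*I*√27491 ≈ 118.0 - 331.61*I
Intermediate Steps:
f(p) = -9 - p/3 (f(p) = ⅔ - (p + 29)/3 = ⅔ - (29 + p)/3 = ⅔ + (-29/3 - p/3) = -9 - p/3)
o = -1 (o = 4 - 5 = -1)
J = 118 (J = -(189 - 307) = -1*(-118) = 118)
E = 2*I*√27491 (E = √(-109840 + (-9 - ⅓*345)) = √(-109840 + (-9 - 115)) = √(-109840 - 124) = √(-109964) = 2*I*√27491 ≈ 331.61*I)
J - E = 118 - 2*I*√27491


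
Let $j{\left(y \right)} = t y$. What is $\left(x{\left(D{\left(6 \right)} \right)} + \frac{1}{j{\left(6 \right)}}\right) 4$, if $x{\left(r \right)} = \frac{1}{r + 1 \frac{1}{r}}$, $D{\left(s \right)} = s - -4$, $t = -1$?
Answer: $- \frac{82}{303} \approx -0.27063$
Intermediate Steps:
$D{\left(s \right)} = 4 + s$ ($D{\left(s \right)} = s + 4 = 4 + s$)
$j{\left(y \right)} = - y$
$x{\left(r \right)} = \frac{1}{r + \frac{1}{r}}$
$\left(x{\left(D{\left(6 \right)} \right)} + \frac{1}{j{\left(6 \right)}}\right) 4 = \left(\frac{4 + 6}{1 + \left(4 + 6\right)^{2}} + \frac{1}{\left(-1\right) 6}\right) 4 = \left(\frac{10}{1 + 10^{2}} + \frac{1}{-6}\right) 4 = \left(\frac{10}{1 + 100} - \frac{1}{6}\right) 4 = \left(\frac{10}{101} - \frac{1}{6}\right) 4 = \left(- \frac{41}{606}\right) 4 = - \frac{82}{303}$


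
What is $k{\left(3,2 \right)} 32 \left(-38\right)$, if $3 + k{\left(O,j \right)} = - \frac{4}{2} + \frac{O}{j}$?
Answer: $4256$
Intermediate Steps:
$k{\left(O,j \right)} = -5 + \frac{O}{j}$ ($k{\left(O,j \right)} = -3 + \left(- \frac{4}{2} + \frac{O}{j}\right) = -3 + \left(\left(-4\right) \frac{1}{2} + \frac{O}{j}\right) = -3 + \left(-2 + \frac{O}{j}\right) = -5 + \frac{O}{j}$)
$k{\left(3,2 \right)} 32 \left(-38\right) = \left(-5 + \frac{3}{2}\right) 32 \left(-38\right) = \left(- \frac{7}{2}\right) 32 \left(-38\right) = \left(-112\right) \left(-38\right) = 4256$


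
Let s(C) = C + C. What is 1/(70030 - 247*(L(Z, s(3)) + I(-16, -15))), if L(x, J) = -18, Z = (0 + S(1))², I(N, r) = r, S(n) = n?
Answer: 1/78181 ≈ 1.2791e-5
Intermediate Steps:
s(C) = 2*C
Z = 1 (Z = (0 + 1)² = 1² = 1)
1/(70030 - 247*(L(Z, s(3)) + I(-16, -15))) = 1/(70030 - 247*(-18 - 15)) = 1/(70030 - 247*(-33)) = 1/(70030 + 8151) = 1/78181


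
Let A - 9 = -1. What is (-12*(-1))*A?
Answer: 96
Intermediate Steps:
A = 8 (A = 9 - 1 = 8)
(-12*(-1))*A = -12*(-1)*8 = 12*8 = 96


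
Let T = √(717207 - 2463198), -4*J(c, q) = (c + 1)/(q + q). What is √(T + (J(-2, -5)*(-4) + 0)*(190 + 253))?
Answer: √(4430 + 300*I*√193999)/10 ≈ 26.138 + 25.276*I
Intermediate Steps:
J(c, q) = -(1 + c)/(8*q) (J(c, q) = -(c + 1)/(4*(q + q)) = -(1 + c)/(4*(2*q)) = -(1 + c)*1/(2*q)/4 = -(1 + c)/(8*q))
T = 3*I*√193999 (T = √(-1745991) = 3*I*√193999 ≈ 1321.4*I)
√(T + (J(-2, -5)*(-4) + 0)*(190 + 253)) = √(3*I*√193999 + (((⅛)*(-1 - 1*(-2))/(-5))*(-4) + 0)*(190 + 253)) = √(3*I*√193999 + (((⅛)*(-⅕)*(-1 + 2))*(-4) + 0)*443) = √(3*I*√193999 + (((⅛)*(-⅕)*1)*(-4) + 0)*443) = √(3*I*√193999 + (-1/40*(-4) + 0)*443) = √(3*I*√193999 + (⅒ + 0)*443) = √(3*I*√193999 + (⅒)*443) = √(3*I*√193999 + 443/10) = √(443/10 + 3*I*√193999)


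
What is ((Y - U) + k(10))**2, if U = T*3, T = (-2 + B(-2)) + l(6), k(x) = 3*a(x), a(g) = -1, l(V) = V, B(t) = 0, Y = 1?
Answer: 196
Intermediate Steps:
k(x) = -3 (k(x) = 3*(-1) = -3)
T = 4 (T = (-2 + 0) + 6 = -2 + 6 = 4)
U = 12 (U = 4*3 = 12)
((Y - U) + k(10))**2 = ((1 - 1*12) - 3)**2 = ((1 - 12) - 3)**2 = (-11 - 3)**2 = (-14)**2 = 196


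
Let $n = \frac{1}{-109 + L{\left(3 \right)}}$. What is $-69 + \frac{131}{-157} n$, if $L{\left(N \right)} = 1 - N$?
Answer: $- \frac{1202332}{17427} \approx -68.992$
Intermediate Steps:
$n = - \frac{1}{111}$ ($n = \frac{1}{-109 + \left(1 - 3\right)} = \frac{1}{-109 - 2} = \frac{1}{-111} = - \frac{1}{111} \approx -0.009009$)
$-69 + \frac{131}{-157} n = -69 + \frac{131}{-157} \left(- \frac{1}{111}\right) = -69 + 131 \left(- \frac{1}{157}\right) \left(- \frac{1}{111}\right) = -69 - - \frac{131}{17427} = -69 + \frac{131}{17427} = - \frac{1202332}{17427}$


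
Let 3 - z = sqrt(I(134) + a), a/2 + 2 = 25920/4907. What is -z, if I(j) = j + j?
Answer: -3 + 2*sqrt(1652785554)/4907 ≈ 13.570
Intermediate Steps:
I(j) = 2*j
a = 32212/4907 (a = -4 + 2*(25920/4907) = -4 + 51840/4907 = 32212/4907 ≈ 6.5645)
z = 3 - 2*sqrt(1652785554)/4907 (z = 3 - sqrt(2*134 + 32212/4907) = 3 - sqrt(268 + 32212/4907) = 3 - sqrt(1347288/4907) = 3 - 2*sqrt(1652785554)/4907 ≈ -13.570)
-z = -(3 - 2*sqrt(1652785554)/4907) = -3 + 2*sqrt(1652785554)/4907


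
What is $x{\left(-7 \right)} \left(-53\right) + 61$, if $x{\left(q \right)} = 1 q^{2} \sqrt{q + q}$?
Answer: $61 - 2597 i \sqrt{14} \approx 61.0 - 9717.1 i$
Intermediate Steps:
$x{\left(q \right)} = \sqrt{2} q^{\frac{5}{2}}$ ($x{\left(q \right)} = q^{2} \sqrt{2 q} = q^{2} \sqrt{2} \sqrt{q} = \sqrt{2} q^{\frac{5}{2}}$)
$x{\left(-7 \right)} \left(-53\right) + 61 = \sqrt{2} \left(-7\right)^{\frac{5}{2}} \left(-53\right) + 61 = \sqrt{2} \cdot 49 i \sqrt{7} \left(-53\right) + 61 = 49 i \sqrt{14} \left(-53\right) + 61 = - 2597 i \sqrt{14} + 61 = 61 - 2597 i \sqrt{14}$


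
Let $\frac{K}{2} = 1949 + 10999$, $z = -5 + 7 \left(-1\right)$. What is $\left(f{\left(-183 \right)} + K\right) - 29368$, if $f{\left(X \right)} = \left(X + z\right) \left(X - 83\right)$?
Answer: $48398$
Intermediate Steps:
$z = -12$ ($z = -5 - 7 = -12$)
$f{\left(X \right)} = \left(-83 + X\right) \left(-12 + X\right)$ ($f{\left(X \right)} = \left(X - 12\right) \left(X - 83\right) = \left(-12 + X\right) \left(-83 + X\right) = \left(-83 + X\right) \left(-12 + X\right)$)
$K = 25896$ ($K = 2 \left(1949 + 10999\right) = 2 \cdot 12948 = 25896$)
$\left(f{\left(-183 \right)} + K\right) - 29368 = \left(\left(996 + \left(-183\right)^{2} - -17385\right) + 25896\right) - 29368 = \left(\left(996 + 33489 + 17385\right) + 25896\right) - 29368 = \left(51870 + 25896\right) - 29368 = 77766 - 29368 = 48398$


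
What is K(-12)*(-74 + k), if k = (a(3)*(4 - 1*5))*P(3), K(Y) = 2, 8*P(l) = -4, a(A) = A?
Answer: -145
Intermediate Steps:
P(l) = -1/2 (P(l) = (1/8)*(-4) = -1/2)
k = 3/2 (k = (3*(4 - 1*5))*(-1/2) = (3*(4 - 5))*(-1/2) = (3*(-1))*(-1/2) = -3*(-1/2) = 3/2 ≈ 1.5000)
K(-12)*(-74 + k) = 2*(-74 + 3/2) = 2*(-145/2) = -145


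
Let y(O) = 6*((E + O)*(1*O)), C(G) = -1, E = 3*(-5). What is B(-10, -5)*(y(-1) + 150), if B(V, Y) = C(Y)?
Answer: -246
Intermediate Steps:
E = -15
y(O) = 6*O*(-15 + O) (y(O) = 6*((-15 + O)*(1*O)) = 6*((-15 + O)*O) = 6*(O*(-15 + O)) = 6*O*(-15 + O))
B(V, Y) = -1
B(-10, -5)*(y(-1) + 150) = -(6*(-1)*(-15 - 1) + 150) = -(6*(-1)*(-16) + 150) = -(96 + 150) = -1*246 = -246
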